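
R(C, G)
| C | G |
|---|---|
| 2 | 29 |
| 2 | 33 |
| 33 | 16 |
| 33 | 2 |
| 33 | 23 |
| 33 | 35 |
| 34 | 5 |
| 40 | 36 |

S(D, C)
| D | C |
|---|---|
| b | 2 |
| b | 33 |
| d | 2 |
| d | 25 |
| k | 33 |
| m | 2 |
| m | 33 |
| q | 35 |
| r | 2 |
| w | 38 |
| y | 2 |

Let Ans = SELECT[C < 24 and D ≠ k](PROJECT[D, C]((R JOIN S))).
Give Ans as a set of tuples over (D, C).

{(b, 2), (d, 2), (m, 2), (r, 2), (y, 2)}

Natural join on C: {(2, 29, b), (2, 29, d), (2, 29, m), (2, 29, r), (2, 29, y), (2, 33, b), (2, 33, d), (2, 33, m), (2, 33, r), (2, 33, y), (33, 16, b), (33, 16, k), (33, 16, m), (33, 2, b), (33, 2, k), (33, 2, m), (33, 23, b), (33, 23, k), (33, 23, m), (33, 35, b), (33, 35, k), (33, 35, m)}
π_{D, C} gives {(b, 2), (b, 33), (d, 2), (k, 33), (m, 2), (m, 33), (r, 2), (y, 2)} (14 duplicate(s) eliminated).
Apply σ_{C < 24 and D ≠ k}; surviving tuples: {(b, 2), (d, 2), (m, 2), (r, 2), (y, 2)}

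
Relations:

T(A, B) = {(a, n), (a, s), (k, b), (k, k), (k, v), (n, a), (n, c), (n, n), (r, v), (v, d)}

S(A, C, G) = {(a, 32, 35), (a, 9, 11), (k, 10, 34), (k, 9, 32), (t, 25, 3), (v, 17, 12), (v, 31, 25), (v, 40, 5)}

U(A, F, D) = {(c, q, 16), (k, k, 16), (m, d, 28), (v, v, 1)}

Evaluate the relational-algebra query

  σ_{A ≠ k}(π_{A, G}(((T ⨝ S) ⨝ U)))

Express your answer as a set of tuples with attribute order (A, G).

{(v, 12), (v, 25), (v, 5)}

Natural join on A: {(a, n, 32, 35), (a, n, 9, 11), (a, s, 32, 35), (a, s, 9, 11), (k, b, 10, 34), (k, b, 9, 32), (k, k, 10, 34), (k, k, 9, 32), (k, v, 10, 34), (k, v, 9, 32), (v, d, 17, 12), (v, d, 31, 25), (v, d, 40, 5)}
Natural join on A: {(k, b, 10, 34, k, 16), (k, b, 9, 32, k, 16), (k, k, 10, 34, k, 16), (k, k, 9, 32, k, 16), (k, v, 10, 34, k, 16), (k, v, 9, 32, k, 16), (v, d, 17, 12, v, 1), (v, d, 31, 25, v, 1), (v, d, 40, 5, v, 1)}
Keep only column(s) A, G (4 duplicate(s) eliminated): {(k, 32), (k, 34), (v, 12), (v, 25), (v, 5)}
σ[A ≠ k]: keep tuples satisfying A ≠ k → {(v, 12), (v, 25), (v, 5)}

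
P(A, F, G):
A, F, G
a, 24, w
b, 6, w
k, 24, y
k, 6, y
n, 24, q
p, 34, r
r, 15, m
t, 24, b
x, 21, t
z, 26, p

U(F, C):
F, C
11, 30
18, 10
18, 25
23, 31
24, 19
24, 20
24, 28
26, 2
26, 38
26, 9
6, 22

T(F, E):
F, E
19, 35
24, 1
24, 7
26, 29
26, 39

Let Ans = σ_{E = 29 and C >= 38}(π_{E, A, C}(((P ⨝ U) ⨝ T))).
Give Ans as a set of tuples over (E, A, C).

{(29, z, 38)}

Joining P and U on F yields {(a, 24, w, 19), (a, 24, w, 20), (a, 24, w, 28), (b, 6, w, 22), (k, 24, y, 19), (k, 24, y, 20), (k, 24, y, 28), (k, 6, y, 22), (n, 24, q, 19), (n, 24, q, 20), (n, 24, q, 28), (t, 24, b, 19), (t, 24, b, 20), (t, 24, b, 28), (z, 26, p, 2), (z, 26, p, 38), (z, 26, p, 9)}.
Joining (P ⨝ U) and T on F yields {(a, 24, w, 19, 1), (a, 24, w, 19, 7), (a, 24, w, 20, 1), (a, 24, w, 20, 7), (a, 24, w, 28, 1), (a, 24, w, 28, 7), (k, 24, y, 19, 1), (k, 24, y, 19, 7), (k, 24, y, 20, 1), (k, 24, y, 20, 7), (k, 24, y, 28, 1), (k, 24, y, 28, 7), (n, 24, q, 19, 1), (n, 24, q, 19, 7), (n, 24, q, 20, 1), (n, 24, q, 20, 7), (n, 24, q, 28, 1), (n, 24, q, 28, 7), (t, 24, b, 19, 1), (t, 24, b, 19, 7), (t, 24, b, 20, 1), (t, 24, b, 20, 7), (t, 24, b, 28, 1), (t, 24, b, 28, 7), (z, 26, p, 2, 29), (z, 26, p, 2, 39), (z, 26, p, 38, 29), (z, 26, p, 38, 39), (z, 26, p, 9, 29), (z, 26, p, 9, 39)}.
Keep only column(s) E, A, C: {(1, a, 19), (1, a, 20), (1, a, 28), (1, k, 19), (1, k, 20), (1, k, 28), (1, n, 19), (1, n, 20), (1, n, 28), (1, t, 19), (1, t, 20), (1, t, 28), (29, z, 2), (29, z, 38), (29, z, 9), (39, z, 2), (39, z, 38), (39, z, 9), (7, a, 19), (7, a, 20), (7, a, 28), (7, k, 19), (7, k, 20), (7, k, 28), (7, n, 19), (7, n, 20), (7, n, 28), (7, t, 19), (7, t, 20), (7, t, 28)}
Apply σ_{E = 29 and C >= 38}; surviving tuples: {(29, z, 38)}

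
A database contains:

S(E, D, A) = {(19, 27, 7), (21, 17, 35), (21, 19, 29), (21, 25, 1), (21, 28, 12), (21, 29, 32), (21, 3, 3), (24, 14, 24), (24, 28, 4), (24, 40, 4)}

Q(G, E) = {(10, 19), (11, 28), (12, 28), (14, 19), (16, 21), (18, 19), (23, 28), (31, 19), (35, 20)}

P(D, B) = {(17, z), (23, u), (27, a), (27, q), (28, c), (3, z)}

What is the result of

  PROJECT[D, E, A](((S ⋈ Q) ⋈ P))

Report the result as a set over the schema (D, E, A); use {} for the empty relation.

S ⋈ Q (natural join on E): {(19, 27, 7, 10), (19, 27, 7, 14), (19, 27, 7, 18), (19, 27, 7, 31), (21, 17, 35, 16), (21, 19, 29, 16), (21, 25, 1, 16), (21, 28, 12, 16), (21, 29, 32, 16), (21, 3, 3, 16)}
(S ⋈ Q) ⋈ P (natural join on D): {(19, 27, 7, 10, a), (19, 27, 7, 10, q), (19, 27, 7, 14, a), (19, 27, 7, 14, q), (19, 27, 7, 18, a), (19, 27, 7, 18, q), (19, 27, 7, 31, a), (19, 27, 7, 31, q), (21, 17, 35, 16, z), (21, 28, 12, 16, c), (21, 3, 3, 16, z)}
π[D, E, A]: project onto (D, E, A) (7 duplicate(s) eliminated) → {(17, 21, 35), (27, 19, 7), (28, 21, 12), (3, 21, 3)}

{(17, 21, 35), (27, 19, 7), (28, 21, 12), (3, 21, 3)}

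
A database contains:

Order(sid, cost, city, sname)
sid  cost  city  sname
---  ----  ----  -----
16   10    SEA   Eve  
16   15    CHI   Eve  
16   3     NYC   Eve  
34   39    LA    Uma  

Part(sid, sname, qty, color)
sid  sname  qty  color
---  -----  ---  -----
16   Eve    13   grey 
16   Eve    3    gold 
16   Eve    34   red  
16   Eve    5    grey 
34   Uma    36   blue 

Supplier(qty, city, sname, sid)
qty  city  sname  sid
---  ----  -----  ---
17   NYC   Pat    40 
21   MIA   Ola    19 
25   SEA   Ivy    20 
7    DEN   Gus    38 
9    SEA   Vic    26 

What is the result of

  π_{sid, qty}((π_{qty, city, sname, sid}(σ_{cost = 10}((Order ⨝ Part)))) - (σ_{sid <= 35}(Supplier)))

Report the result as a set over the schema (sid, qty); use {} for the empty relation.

Joining Order and Part on sid, sname yields {(16, 10, SEA, Eve, 13, grey), (16, 10, SEA, Eve, 3, gold), (16, 10, SEA, Eve, 34, red), (16, 10, SEA, Eve, 5, grey), (16, 15, CHI, Eve, 13, grey), (16, 15, CHI, Eve, 3, gold), (16, 15, CHI, Eve, 34, red), (16, 15, CHI, Eve, 5, grey), (16, 3, NYC, Eve, 13, grey), (16, 3, NYC, Eve, 3, gold), (16, 3, NYC, Eve, 34, red), (16, 3, NYC, Eve, 5, grey), (34, 39, LA, Uma, 36, blue)}.
Selection cost = 10: {(16, 10, SEA, Eve, 13, grey), (16, 10, SEA, Eve, 3, gold), (16, 10, SEA, Eve, 34, red), (16, 10, SEA, Eve, 5, grey)}
π[qty, city, sname, sid]: project onto (qty, city, sname, sid) → {(13, SEA, Eve, 16), (3, SEA, Eve, 16), (34, SEA, Eve, 16), (5, SEA, Eve, 16)}
Selection sid <= 35: {(21, MIA, Ola, 19), (25, SEA, Ivy, 20), (9, SEA, Vic, 26)}
Set difference of the two operands is {(13, SEA, Eve, 16), (3, SEA, Eve, 16), (34, SEA, Eve, 16), (5, SEA, Eve, 16)}.
π[sid, qty]: project onto (sid, qty) → {(16, 13), (16, 3), (16, 34), (16, 5)}

{(16, 13), (16, 3), (16, 34), (16, 5)}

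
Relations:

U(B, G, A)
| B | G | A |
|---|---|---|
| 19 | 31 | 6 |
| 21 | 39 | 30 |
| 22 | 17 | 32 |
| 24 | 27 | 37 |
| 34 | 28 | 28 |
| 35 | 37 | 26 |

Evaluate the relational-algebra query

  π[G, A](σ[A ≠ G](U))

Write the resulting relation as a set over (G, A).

{(17, 32), (27, 37), (31, 6), (37, 26), (39, 30)}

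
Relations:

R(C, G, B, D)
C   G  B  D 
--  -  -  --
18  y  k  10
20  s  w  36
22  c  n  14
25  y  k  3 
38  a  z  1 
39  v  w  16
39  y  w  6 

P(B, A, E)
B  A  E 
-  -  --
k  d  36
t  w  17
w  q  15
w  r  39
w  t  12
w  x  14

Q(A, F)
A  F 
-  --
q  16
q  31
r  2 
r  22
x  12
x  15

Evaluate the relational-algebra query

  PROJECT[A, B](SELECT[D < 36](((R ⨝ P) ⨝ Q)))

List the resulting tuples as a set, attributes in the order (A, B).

{(q, w), (r, w), (x, w)}

R ⋈ P (natural join on B): {(18, y, k, 10, d, 36), (20, s, w, 36, q, 15), (20, s, w, 36, r, 39), (20, s, w, 36, t, 12), (20, s, w, 36, x, 14), (25, y, k, 3, d, 36), (39, v, w, 16, q, 15), (39, v, w, 16, r, 39), (39, v, w, 16, t, 12), (39, v, w, 16, x, 14), (39, y, w, 6, q, 15), (39, y, w, 6, r, 39), (39, y, w, 6, t, 12), (39, y, w, 6, x, 14)}
(R ⨝ P) ⋈ Q (natural join on A): {(20, s, w, 36, q, 15, 16), (20, s, w, 36, q, 15, 31), (20, s, w, 36, r, 39, 2), (20, s, w, 36, r, 39, 22), (20, s, w, 36, x, 14, 12), (20, s, w, 36, x, 14, 15), (39, v, w, 16, q, 15, 16), (39, v, w, 16, q, 15, 31), (39, v, w, 16, r, 39, 2), (39, v, w, 16, r, 39, 22), (39, v, w, 16, x, 14, 12), (39, v, w, 16, x, 14, 15), (39, y, w, 6, q, 15, 16), (39, y, w, 6, q, 15, 31), (39, y, w, 6, r, 39, 2), (39, y, w, 6, r, 39, 22), (39, y, w, 6, x, 14, 12), (39, y, w, 6, x, 14, 15)}
Apply σ_{D < 36}; surviving tuples: {(39, v, w, 16, q, 15, 16), (39, v, w, 16, q, 15, 31), (39, v, w, 16, r, 39, 2), (39, v, w, 16, r, 39, 22), (39, v, w, 16, x, 14, 12), (39, v, w, 16, x, 14, 15), (39, y, w, 6, q, 15, 16), (39, y, w, 6, q, 15, 31), (39, y, w, 6, r, 39, 2), (39, y, w, 6, r, 39, 22), (39, y, w, 6, x, 14, 12), (39, y, w, 6, x, 14, 15)}
π_{A, B} gives {(q, w), (r, w), (x, w)} (9 duplicate(s) eliminated).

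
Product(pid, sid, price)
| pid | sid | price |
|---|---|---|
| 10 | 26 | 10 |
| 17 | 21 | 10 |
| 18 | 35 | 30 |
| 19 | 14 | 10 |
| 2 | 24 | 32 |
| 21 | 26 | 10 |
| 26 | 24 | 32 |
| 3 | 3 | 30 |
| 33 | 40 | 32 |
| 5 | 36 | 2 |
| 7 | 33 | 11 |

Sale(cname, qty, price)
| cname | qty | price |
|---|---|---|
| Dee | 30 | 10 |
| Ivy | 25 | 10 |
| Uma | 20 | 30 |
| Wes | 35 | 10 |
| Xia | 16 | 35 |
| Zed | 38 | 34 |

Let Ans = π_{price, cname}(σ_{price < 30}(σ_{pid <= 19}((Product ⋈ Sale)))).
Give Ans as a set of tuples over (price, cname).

{(10, Dee), (10, Ivy), (10, Wes)}

Natural join on price: {(10, 26, 10, Dee, 30), (10, 26, 10, Ivy, 25), (10, 26, 10, Wes, 35), (17, 21, 10, Dee, 30), (17, 21, 10, Ivy, 25), (17, 21, 10, Wes, 35), (18, 35, 30, Uma, 20), (19, 14, 10, Dee, 30), (19, 14, 10, Ivy, 25), (19, 14, 10, Wes, 35), (21, 26, 10, Dee, 30), (21, 26, 10, Ivy, 25), (21, 26, 10, Wes, 35), (3, 3, 30, Uma, 20)}
Filtering on pid <= 19 leaves {(10, 26, 10, Dee, 30), (10, 26, 10, Ivy, 25), (10, 26, 10, Wes, 35), (17, 21, 10, Dee, 30), (17, 21, 10, Ivy, 25), (17, 21, 10, Wes, 35), (18, 35, 30, Uma, 20), (19, 14, 10, Dee, 30), (19, 14, 10, Ivy, 25), (19, 14, 10, Wes, 35), (3, 3, 30, Uma, 20)}.
Filtering on price < 30 leaves {(10, 26, 10, Dee, 30), (10, 26, 10, Ivy, 25), (10, 26, 10, Wes, 35), (17, 21, 10, Dee, 30), (17, 21, 10, Ivy, 25), (17, 21, 10, Wes, 35), (19, 14, 10, Dee, 30), (19, 14, 10, Ivy, 25), (19, 14, 10, Wes, 35)}.
Projecting to price, cname (6 duplicate(s) eliminated): {(10, Dee), (10, Ivy), (10, Wes)}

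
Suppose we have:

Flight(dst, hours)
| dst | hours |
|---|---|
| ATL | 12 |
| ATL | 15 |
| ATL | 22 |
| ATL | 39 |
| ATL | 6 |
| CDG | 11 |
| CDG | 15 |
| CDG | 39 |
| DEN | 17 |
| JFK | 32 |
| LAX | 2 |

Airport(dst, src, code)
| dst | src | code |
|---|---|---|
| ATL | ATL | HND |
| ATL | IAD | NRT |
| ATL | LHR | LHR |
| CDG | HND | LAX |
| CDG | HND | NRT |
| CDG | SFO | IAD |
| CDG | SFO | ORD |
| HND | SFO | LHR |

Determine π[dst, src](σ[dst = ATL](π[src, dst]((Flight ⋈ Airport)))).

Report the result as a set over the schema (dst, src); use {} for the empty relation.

{(ATL, ATL), (ATL, IAD), (ATL, LHR)}

Natural join on dst: {(ATL, 12, ATL, HND), (ATL, 12, IAD, NRT), (ATL, 12, LHR, LHR), (ATL, 15, ATL, HND), (ATL, 15, IAD, NRT), (ATL, 15, LHR, LHR), (ATL, 22, ATL, HND), (ATL, 22, IAD, NRT), (ATL, 22, LHR, LHR), (ATL, 39, ATL, HND), (ATL, 39, IAD, NRT), (ATL, 39, LHR, LHR), (ATL, 6, ATL, HND), (ATL, 6, IAD, NRT), (ATL, 6, LHR, LHR), (CDG, 11, HND, LAX), (CDG, 11, HND, NRT), (CDG, 11, SFO, IAD), (CDG, 11, SFO, ORD), (CDG, 15, HND, LAX), (CDG, 15, HND, NRT), (CDG, 15, SFO, IAD), (CDG, 15, SFO, ORD), (CDG, 39, HND, LAX), (CDG, 39, HND, NRT), (CDG, 39, SFO, IAD), (CDG, 39, SFO, ORD)}
Keep only column(s) src, dst (22 duplicate(s) eliminated): {(ATL, ATL), (HND, CDG), (IAD, ATL), (LHR, ATL), (SFO, CDG)}
σ[dst = ATL]: keep tuples satisfying dst = ATL → {(ATL, ATL), (IAD, ATL), (LHR, ATL)}
Keep only column(s) dst, src: {(ATL, ATL), (ATL, IAD), (ATL, LHR)}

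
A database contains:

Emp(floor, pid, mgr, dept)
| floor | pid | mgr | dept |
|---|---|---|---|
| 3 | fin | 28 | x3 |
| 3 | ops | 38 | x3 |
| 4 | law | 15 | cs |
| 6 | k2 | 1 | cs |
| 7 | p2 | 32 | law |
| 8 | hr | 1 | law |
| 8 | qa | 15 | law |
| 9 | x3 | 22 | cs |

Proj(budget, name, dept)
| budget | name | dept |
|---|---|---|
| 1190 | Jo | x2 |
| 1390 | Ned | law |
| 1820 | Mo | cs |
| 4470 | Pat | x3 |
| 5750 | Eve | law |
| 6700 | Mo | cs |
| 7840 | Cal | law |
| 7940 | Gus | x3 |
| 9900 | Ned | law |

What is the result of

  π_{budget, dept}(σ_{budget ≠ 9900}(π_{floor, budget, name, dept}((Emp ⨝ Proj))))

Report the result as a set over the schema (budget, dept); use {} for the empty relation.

Natural join on dept: {(3, fin, 28, x3, 4470, Pat), (3, fin, 28, x3, 7940, Gus), (3, ops, 38, x3, 4470, Pat), (3, ops, 38, x3, 7940, Gus), (4, law, 15, cs, 1820, Mo), (4, law, 15, cs, 6700, Mo), (6, k2, 1, cs, 1820, Mo), (6, k2, 1, cs, 6700, Mo), (7, p2, 32, law, 1390, Ned), (7, p2, 32, law, 5750, Eve), (7, p2, 32, law, 7840, Cal), (7, p2, 32, law, 9900, Ned), (8, hr, 1, law, 1390, Ned), (8, hr, 1, law, 5750, Eve), (8, hr, 1, law, 7840, Cal), (8, hr, 1, law, 9900, Ned), (8, qa, 15, law, 1390, Ned), (8, qa, 15, law, 5750, Eve), (8, qa, 15, law, 7840, Cal), (8, qa, 15, law, 9900, Ned), (9, x3, 22, cs, 1820, Mo), (9, x3, 22, cs, 6700, Mo)}
Keep only column(s) floor, budget, name, dept (6 duplicate(s) eliminated): {(3, 4470, Pat, x3), (3, 7940, Gus, x3), (4, 1820, Mo, cs), (4, 6700, Mo, cs), (6, 1820, Mo, cs), (6, 6700, Mo, cs), (7, 1390, Ned, law), (7, 5750, Eve, law), (7, 7840, Cal, law), (7, 9900, Ned, law), (8, 1390, Ned, law), (8, 5750, Eve, law), (8, 7840, Cal, law), (8, 9900, Ned, law), (9, 1820, Mo, cs), (9, 6700, Mo, cs)}
σ[budget ≠ 9900]: keep tuples satisfying budget ≠ 9900 → {(3, 4470, Pat, x3), (3, 7940, Gus, x3), (4, 1820, Mo, cs), (4, 6700, Mo, cs), (6, 1820, Mo, cs), (6, 6700, Mo, cs), (7, 1390, Ned, law), (7, 5750, Eve, law), (7, 7840, Cal, law), (8, 1390, Ned, law), (8, 5750, Eve, law), (8, 7840, Cal, law), (9, 1820, Mo, cs), (9, 6700, Mo, cs)}
Keep only column(s) budget, dept (7 duplicate(s) eliminated): {(1390, law), (1820, cs), (4470, x3), (5750, law), (6700, cs), (7840, law), (7940, x3)}

{(1390, law), (1820, cs), (4470, x3), (5750, law), (6700, cs), (7840, law), (7940, x3)}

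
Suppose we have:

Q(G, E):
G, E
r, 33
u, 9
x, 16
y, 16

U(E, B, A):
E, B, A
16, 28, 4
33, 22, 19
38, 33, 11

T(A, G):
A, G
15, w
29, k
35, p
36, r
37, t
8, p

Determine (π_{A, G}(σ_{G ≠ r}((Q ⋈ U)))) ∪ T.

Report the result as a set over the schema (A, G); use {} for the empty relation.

{(15, w), (29, k), (35, p), (36, r), (37, t), (4, x), (4, y), (8, p)}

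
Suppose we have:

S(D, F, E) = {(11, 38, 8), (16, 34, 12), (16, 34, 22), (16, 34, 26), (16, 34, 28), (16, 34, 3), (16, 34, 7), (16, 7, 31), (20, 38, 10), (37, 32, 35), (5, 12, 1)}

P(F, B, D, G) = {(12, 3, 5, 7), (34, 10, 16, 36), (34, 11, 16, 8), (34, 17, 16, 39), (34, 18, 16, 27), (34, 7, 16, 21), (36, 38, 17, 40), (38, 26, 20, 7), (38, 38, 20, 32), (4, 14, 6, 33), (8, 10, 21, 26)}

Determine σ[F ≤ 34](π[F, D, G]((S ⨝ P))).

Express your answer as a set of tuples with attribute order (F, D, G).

Natural join on D, F: {(16, 34, 12, 10, 36), (16, 34, 12, 11, 8), (16, 34, 12, 17, 39), (16, 34, 12, 18, 27), (16, 34, 12, 7, 21), (16, 34, 22, 10, 36), (16, 34, 22, 11, 8), (16, 34, 22, 17, 39), (16, 34, 22, 18, 27), (16, 34, 22, 7, 21), (16, 34, 26, 10, 36), (16, 34, 26, 11, 8), (16, 34, 26, 17, 39), (16, 34, 26, 18, 27), (16, 34, 26, 7, 21), (16, 34, 28, 10, 36), (16, 34, 28, 11, 8), (16, 34, 28, 17, 39), (16, 34, 28, 18, 27), (16, 34, 28, 7, 21), (16, 34, 3, 10, 36), (16, 34, 3, 11, 8), (16, 34, 3, 17, 39), (16, 34, 3, 18, 27), (16, 34, 3, 7, 21), (16, 34, 7, 10, 36), (16, 34, 7, 11, 8), (16, 34, 7, 17, 39), (16, 34, 7, 18, 27), (16, 34, 7, 7, 21), (20, 38, 10, 26, 7), (20, 38, 10, 38, 32), (5, 12, 1, 3, 7)}
π_{F, D, G} gives {(12, 5, 7), (34, 16, 21), (34, 16, 27), (34, 16, 36), (34, 16, 39), (34, 16, 8), (38, 20, 32), (38, 20, 7)} (25 duplicate(s) eliminated).
Filtering on F ≤ 34 leaves {(12, 5, 7), (34, 16, 21), (34, 16, 27), (34, 16, 36), (34, 16, 39), (34, 16, 8)}.

{(12, 5, 7), (34, 16, 21), (34, 16, 27), (34, 16, 36), (34, 16, 39), (34, 16, 8)}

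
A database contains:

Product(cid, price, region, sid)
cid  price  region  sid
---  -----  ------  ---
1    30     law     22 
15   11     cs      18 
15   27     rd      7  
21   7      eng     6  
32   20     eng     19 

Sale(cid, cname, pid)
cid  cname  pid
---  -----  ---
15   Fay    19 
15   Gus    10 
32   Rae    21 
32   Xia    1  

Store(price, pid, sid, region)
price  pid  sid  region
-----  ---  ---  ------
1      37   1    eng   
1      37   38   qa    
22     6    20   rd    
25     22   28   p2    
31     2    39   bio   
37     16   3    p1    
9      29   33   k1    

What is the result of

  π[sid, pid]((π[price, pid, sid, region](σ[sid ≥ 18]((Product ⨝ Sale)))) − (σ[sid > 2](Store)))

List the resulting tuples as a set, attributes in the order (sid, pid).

{(18, 10), (18, 19), (19, 1), (19, 21)}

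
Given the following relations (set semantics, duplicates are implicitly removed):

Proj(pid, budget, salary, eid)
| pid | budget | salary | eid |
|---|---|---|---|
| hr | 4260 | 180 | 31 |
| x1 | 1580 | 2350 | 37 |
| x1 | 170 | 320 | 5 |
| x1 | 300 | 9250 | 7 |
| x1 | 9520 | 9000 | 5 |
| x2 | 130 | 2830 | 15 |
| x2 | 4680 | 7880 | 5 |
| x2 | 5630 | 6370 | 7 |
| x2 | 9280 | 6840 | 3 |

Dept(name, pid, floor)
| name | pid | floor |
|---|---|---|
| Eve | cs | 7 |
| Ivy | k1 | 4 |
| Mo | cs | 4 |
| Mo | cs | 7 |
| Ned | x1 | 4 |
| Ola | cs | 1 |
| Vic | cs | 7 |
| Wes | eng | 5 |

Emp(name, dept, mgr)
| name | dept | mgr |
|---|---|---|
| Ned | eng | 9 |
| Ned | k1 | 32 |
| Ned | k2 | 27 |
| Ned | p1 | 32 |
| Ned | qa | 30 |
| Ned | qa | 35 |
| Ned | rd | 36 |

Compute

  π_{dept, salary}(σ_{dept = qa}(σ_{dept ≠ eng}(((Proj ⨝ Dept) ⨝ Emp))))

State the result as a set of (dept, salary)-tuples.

{(qa, 2350), (qa, 320), (qa, 9000), (qa, 9250)}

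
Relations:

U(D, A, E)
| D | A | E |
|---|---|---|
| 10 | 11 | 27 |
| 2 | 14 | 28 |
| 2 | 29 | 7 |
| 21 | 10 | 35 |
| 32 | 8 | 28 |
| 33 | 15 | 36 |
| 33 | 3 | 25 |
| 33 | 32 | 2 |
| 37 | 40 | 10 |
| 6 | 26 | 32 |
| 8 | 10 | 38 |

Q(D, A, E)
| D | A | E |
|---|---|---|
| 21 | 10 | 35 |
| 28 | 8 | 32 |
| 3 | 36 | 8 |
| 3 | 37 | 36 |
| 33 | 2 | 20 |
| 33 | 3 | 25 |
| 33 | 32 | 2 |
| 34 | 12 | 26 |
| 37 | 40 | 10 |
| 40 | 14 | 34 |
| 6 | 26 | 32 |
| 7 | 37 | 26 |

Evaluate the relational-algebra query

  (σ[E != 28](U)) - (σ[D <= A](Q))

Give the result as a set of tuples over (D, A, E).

{(10, 11, 27), (2, 29, 7), (21, 10, 35), (33, 15, 36), (33, 3, 25), (33, 32, 2), (8, 10, 38)}

Filtering on E != 28 leaves {(10, 11, 27), (2, 29, 7), (21, 10, 35), (33, 15, 36), (33, 3, 25), (33, 32, 2), (37, 40, 10), (6, 26, 32), (8, 10, 38)}.
Filtering on D <= A leaves {(3, 36, 8), (3, 37, 36), (37, 40, 10), (6, 26, 32), (7, 37, 26)}.
Set difference of the two operands is {(10, 11, 27), (2, 29, 7), (21, 10, 35), (33, 15, 36), (33, 3, 25), (33, 32, 2), (8, 10, 38)}.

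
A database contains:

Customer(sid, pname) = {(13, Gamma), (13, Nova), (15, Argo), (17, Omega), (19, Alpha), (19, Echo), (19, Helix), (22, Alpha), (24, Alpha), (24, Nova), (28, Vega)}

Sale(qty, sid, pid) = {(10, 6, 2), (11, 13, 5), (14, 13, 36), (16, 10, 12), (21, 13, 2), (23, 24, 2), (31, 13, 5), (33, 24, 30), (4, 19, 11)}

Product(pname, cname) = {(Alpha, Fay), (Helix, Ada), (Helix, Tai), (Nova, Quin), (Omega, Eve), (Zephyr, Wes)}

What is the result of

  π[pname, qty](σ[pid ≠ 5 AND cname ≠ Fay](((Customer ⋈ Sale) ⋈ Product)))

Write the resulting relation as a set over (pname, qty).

Joining Customer and Sale on sid yields {(13, Gamma, 11, 5), (13, Gamma, 14, 36), (13, Gamma, 21, 2), (13, Gamma, 31, 5), (13, Nova, 11, 5), (13, Nova, 14, 36), (13, Nova, 21, 2), (13, Nova, 31, 5), (19, Alpha, 4, 11), (19, Echo, 4, 11), (19, Helix, 4, 11), (24, Alpha, 23, 2), (24, Alpha, 33, 30), (24, Nova, 23, 2), (24, Nova, 33, 30)}.
Joining (Customer ⋈ Sale) and Product on pname yields {(13, Nova, 11, 5, Quin), (13, Nova, 14, 36, Quin), (13, Nova, 21, 2, Quin), (13, Nova, 31, 5, Quin), (19, Alpha, 4, 11, Fay), (19, Helix, 4, 11, Ada), (19, Helix, 4, 11, Tai), (24, Alpha, 23, 2, Fay), (24, Alpha, 33, 30, Fay), (24, Nova, 23, 2, Quin), (24, Nova, 33, 30, Quin)}.
Selection pid ≠ 5 AND cname ≠ Fay: {(13, Nova, 14, 36, Quin), (13, Nova, 21, 2, Quin), (19, Helix, 4, 11, Ada), (19, Helix, 4, 11, Tai), (24, Nova, 23, 2, Quin), (24, Nova, 33, 30, Quin)}
Projecting to pname, qty (1 duplicate(s) eliminated): {(Helix, 4), (Nova, 14), (Nova, 21), (Nova, 23), (Nova, 33)}

{(Helix, 4), (Nova, 14), (Nova, 21), (Nova, 23), (Nova, 33)}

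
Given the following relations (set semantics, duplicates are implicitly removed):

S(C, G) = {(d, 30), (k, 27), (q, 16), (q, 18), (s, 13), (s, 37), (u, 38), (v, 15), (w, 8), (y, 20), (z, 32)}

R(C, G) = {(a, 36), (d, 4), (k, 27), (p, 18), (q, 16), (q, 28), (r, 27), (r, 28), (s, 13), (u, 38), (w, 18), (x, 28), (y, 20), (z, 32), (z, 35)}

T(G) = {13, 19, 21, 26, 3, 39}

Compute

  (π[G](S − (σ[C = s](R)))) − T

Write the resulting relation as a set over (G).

{15, 16, 18, 20, 27, 30, 32, 37, 38, 8}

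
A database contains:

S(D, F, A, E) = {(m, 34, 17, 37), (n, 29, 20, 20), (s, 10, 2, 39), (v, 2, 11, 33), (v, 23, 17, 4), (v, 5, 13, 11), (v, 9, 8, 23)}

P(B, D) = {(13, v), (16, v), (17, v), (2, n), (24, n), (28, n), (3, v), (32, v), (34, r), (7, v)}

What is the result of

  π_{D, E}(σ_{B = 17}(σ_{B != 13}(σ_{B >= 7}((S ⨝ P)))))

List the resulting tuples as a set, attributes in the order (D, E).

{(v, 11), (v, 23), (v, 33), (v, 4)}

S ⋈ P (natural join on D): {(n, 29, 20, 20, 2), (n, 29, 20, 20, 24), (n, 29, 20, 20, 28), (v, 2, 11, 33, 13), (v, 2, 11, 33, 16), (v, 2, 11, 33, 17), (v, 2, 11, 33, 3), (v, 2, 11, 33, 32), (v, 2, 11, 33, 7), (v, 23, 17, 4, 13), (v, 23, 17, 4, 16), (v, 23, 17, 4, 17), (v, 23, 17, 4, 3), (v, 23, 17, 4, 32), (v, 23, 17, 4, 7), (v, 5, 13, 11, 13), (v, 5, 13, 11, 16), (v, 5, 13, 11, 17), (v, 5, 13, 11, 3), (v, 5, 13, 11, 32), (v, 5, 13, 11, 7), (v, 9, 8, 23, 13), (v, 9, 8, 23, 16), (v, 9, 8, 23, 17), (v, 9, 8, 23, 3), (v, 9, 8, 23, 32), (v, 9, 8, 23, 7)}
Apply σ_{B >= 7}; surviving tuples: {(n, 29, 20, 20, 24), (n, 29, 20, 20, 28), (v, 2, 11, 33, 13), (v, 2, 11, 33, 16), (v, 2, 11, 33, 17), (v, 2, 11, 33, 32), (v, 2, 11, 33, 7), (v, 23, 17, 4, 13), (v, 23, 17, 4, 16), (v, 23, 17, 4, 17), (v, 23, 17, 4, 32), (v, 23, 17, 4, 7), (v, 5, 13, 11, 13), (v, 5, 13, 11, 16), (v, 5, 13, 11, 17), (v, 5, 13, 11, 32), (v, 5, 13, 11, 7), (v, 9, 8, 23, 13), (v, 9, 8, 23, 16), (v, 9, 8, 23, 17), (v, 9, 8, 23, 32), (v, 9, 8, 23, 7)}
Apply σ_{B != 13}; surviving tuples: {(n, 29, 20, 20, 24), (n, 29, 20, 20, 28), (v, 2, 11, 33, 16), (v, 2, 11, 33, 17), (v, 2, 11, 33, 32), (v, 2, 11, 33, 7), (v, 23, 17, 4, 16), (v, 23, 17, 4, 17), (v, 23, 17, 4, 32), (v, 23, 17, 4, 7), (v, 5, 13, 11, 16), (v, 5, 13, 11, 17), (v, 5, 13, 11, 32), (v, 5, 13, 11, 7), (v, 9, 8, 23, 16), (v, 9, 8, 23, 17), (v, 9, 8, 23, 32), (v, 9, 8, 23, 7)}
Apply σ_{B = 17}; surviving tuples: {(v, 2, 11, 33, 17), (v, 23, 17, 4, 17), (v, 5, 13, 11, 17), (v, 9, 8, 23, 17)}
π[D, E]: project onto (D, E) → {(v, 11), (v, 23), (v, 33), (v, 4)}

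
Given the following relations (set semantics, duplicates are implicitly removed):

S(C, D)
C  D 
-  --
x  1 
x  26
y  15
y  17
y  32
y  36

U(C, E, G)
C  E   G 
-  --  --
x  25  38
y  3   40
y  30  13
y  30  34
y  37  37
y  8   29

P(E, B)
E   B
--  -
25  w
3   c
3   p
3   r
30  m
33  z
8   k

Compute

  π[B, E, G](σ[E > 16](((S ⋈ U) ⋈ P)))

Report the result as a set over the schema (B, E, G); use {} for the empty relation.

Joining S and U on C yields {(x, 1, 25, 38), (x, 26, 25, 38), (y, 15, 3, 40), (y, 15, 30, 13), (y, 15, 30, 34), (y, 15, 37, 37), (y, 15, 8, 29), (y, 17, 3, 40), (y, 17, 30, 13), (y, 17, 30, 34), (y, 17, 37, 37), (y, 17, 8, 29), (y, 32, 3, 40), (y, 32, 30, 13), (y, 32, 30, 34), (y, 32, 37, 37), (y, 32, 8, 29), (y, 36, 3, 40), (y, 36, 30, 13), (y, 36, 30, 34), (y, 36, 37, 37), (y, 36, 8, 29)}.
Joining (S ⋈ U) and P on E yields {(x, 1, 25, 38, w), (x, 26, 25, 38, w), (y, 15, 3, 40, c), (y, 15, 3, 40, p), (y, 15, 3, 40, r), (y, 15, 30, 13, m), (y, 15, 30, 34, m), (y, 15, 8, 29, k), (y, 17, 3, 40, c), (y, 17, 3, 40, p), (y, 17, 3, 40, r), (y, 17, 30, 13, m), (y, 17, 30, 34, m), (y, 17, 8, 29, k), (y, 32, 3, 40, c), (y, 32, 3, 40, p), (y, 32, 3, 40, r), (y, 32, 30, 13, m), (y, 32, 30, 34, m), (y, 32, 8, 29, k), (y, 36, 3, 40, c), (y, 36, 3, 40, p), (y, 36, 3, 40, r), (y, 36, 30, 13, m), (y, 36, 30, 34, m), (y, 36, 8, 29, k)}.
Filtering on E > 16 leaves {(x, 1, 25, 38, w), (x, 26, 25, 38, w), (y, 15, 30, 13, m), (y, 15, 30, 34, m), (y, 17, 30, 13, m), (y, 17, 30, 34, m), (y, 32, 30, 13, m), (y, 32, 30, 34, m), (y, 36, 30, 13, m), (y, 36, 30, 34, m)}.
π[B, E, G]: project onto (B, E, G) (7 duplicate(s) eliminated) → {(m, 30, 13), (m, 30, 34), (w, 25, 38)}

{(m, 30, 13), (m, 30, 34), (w, 25, 38)}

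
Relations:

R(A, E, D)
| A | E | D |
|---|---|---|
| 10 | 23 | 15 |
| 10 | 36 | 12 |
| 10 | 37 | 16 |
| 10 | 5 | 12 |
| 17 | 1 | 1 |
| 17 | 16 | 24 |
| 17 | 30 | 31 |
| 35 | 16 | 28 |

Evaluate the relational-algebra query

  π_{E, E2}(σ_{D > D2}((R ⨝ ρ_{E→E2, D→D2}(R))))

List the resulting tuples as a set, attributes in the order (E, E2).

{(16, 1), (23, 36), (23, 5), (30, 1), (30, 16), (37, 23), (37, 36), (37, 5)}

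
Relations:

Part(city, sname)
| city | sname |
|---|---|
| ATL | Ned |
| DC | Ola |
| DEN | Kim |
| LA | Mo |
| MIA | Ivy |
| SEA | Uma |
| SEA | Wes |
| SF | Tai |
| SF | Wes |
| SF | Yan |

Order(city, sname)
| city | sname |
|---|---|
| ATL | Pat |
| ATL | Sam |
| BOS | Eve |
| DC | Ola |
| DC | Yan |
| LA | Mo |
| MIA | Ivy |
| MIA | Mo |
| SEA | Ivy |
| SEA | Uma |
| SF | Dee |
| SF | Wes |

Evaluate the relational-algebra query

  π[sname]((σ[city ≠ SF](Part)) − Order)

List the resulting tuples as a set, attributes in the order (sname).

Filtering on city ≠ SF leaves {(ATL, Ned), (DC, Ola), (DEN, Kim), (LA, Mo), (MIA, Ivy), (SEA, Uma), (SEA, Wes)}.
Taking the difference: {(ATL, Ned), (DEN, Kim), (SEA, Wes)}
Projecting to sname: {Kim, Ned, Wes}

{Kim, Ned, Wes}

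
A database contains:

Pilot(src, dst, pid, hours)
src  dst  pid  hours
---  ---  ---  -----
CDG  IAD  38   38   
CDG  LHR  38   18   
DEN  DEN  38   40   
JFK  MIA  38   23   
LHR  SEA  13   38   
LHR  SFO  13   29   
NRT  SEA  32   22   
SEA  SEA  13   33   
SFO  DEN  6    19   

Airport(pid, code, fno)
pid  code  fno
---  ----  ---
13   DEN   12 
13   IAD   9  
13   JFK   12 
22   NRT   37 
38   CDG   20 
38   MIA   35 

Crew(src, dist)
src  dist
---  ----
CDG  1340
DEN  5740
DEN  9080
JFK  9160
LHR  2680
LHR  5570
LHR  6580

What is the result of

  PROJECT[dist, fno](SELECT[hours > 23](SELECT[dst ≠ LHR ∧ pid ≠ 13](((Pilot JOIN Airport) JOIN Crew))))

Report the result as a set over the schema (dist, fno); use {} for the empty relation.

{(1340, 20), (1340, 35), (5740, 20), (5740, 35), (9080, 20), (9080, 35)}

Joining Pilot and Airport on pid yields {(CDG, IAD, 38, 38, CDG, 20), (CDG, IAD, 38, 38, MIA, 35), (CDG, LHR, 38, 18, CDG, 20), (CDG, LHR, 38, 18, MIA, 35), (DEN, DEN, 38, 40, CDG, 20), (DEN, DEN, 38, 40, MIA, 35), (JFK, MIA, 38, 23, CDG, 20), (JFK, MIA, 38, 23, MIA, 35), (LHR, SEA, 13, 38, DEN, 12), (LHR, SEA, 13, 38, IAD, 9), (LHR, SEA, 13, 38, JFK, 12), (LHR, SFO, 13, 29, DEN, 12), (LHR, SFO, 13, 29, IAD, 9), (LHR, SFO, 13, 29, JFK, 12), (SEA, SEA, 13, 33, DEN, 12), (SEA, SEA, 13, 33, IAD, 9), (SEA, SEA, 13, 33, JFK, 12)}.
Joining (Pilot JOIN Airport) and Crew on src yields {(CDG, IAD, 38, 38, CDG, 20, 1340), (CDG, IAD, 38, 38, MIA, 35, 1340), (CDG, LHR, 38, 18, CDG, 20, 1340), (CDG, LHR, 38, 18, MIA, 35, 1340), (DEN, DEN, 38, 40, CDG, 20, 5740), (DEN, DEN, 38, 40, CDG, 20, 9080), (DEN, DEN, 38, 40, MIA, 35, 5740), (DEN, DEN, 38, 40, MIA, 35, 9080), (JFK, MIA, 38, 23, CDG, 20, 9160), (JFK, MIA, 38, 23, MIA, 35, 9160), (LHR, SEA, 13, 38, DEN, 12, 2680), (LHR, SEA, 13, 38, DEN, 12, 5570), (LHR, SEA, 13, 38, DEN, 12, 6580), (LHR, SEA, 13, 38, IAD, 9, 2680), (LHR, SEA, 13, 38, IAD, 9, 5570), (LHR, SEA, 13, 38, IAD, 9, 6580), (LHR, SEA, 13, 38, JFK, 12, 2680), (LHR, SEA, 13, 38, JFK, 12, 5570), (LHR, SEA, 13, 38, JFK, 12, 6580), (LHR, SFO, 13, 29, DEN, 12, 2680), (LHR, SFO, 13, 29, DEN, 12, 5570), (LHR, SFO, 13, 29, DEN, 12, 6580), (LHR, SFO, 13, 29, IAD, 9, 2680), (LHR, SFO, 13, 29, IAD, 9, 5570), (LHR, SFO, 13, 29, IAD, 9, 6580), (LHR, SFO, 13, 29, JFK, 12, 2680), (LHR, SFO, 13, 29, JFK, 12, 5570), (LHR, SFO, 13, 29, JFK, 12, 6580)}.
Selection dst ≠ LHR ∧ pid ≠ 13: {(CDG, IAD, 38, 38, CDG, 20, 1340), (CDG, IAD, 38, 38, MIA, 35, 1340), (DEN, DEN, 38, 40, CDG, 20, 5740), (DEN, DEN, 38, 40, CDG, 20, 9080), (DEN, DEN, 38, 40, MIA, 35, 5740), (DEN, DEN, 38, 40, MIA, 35, 9080), (JFK, MIA, 38, 23, CDG, 20, 9160), (JFK, MIA, 38, 23, MIA, 35, 9160)}
Selection hours > 23: {(CDG, IAD, 38, 38, CDG, 20, 1340), (CDG, IAD, 38, 38, MIA, 35, 1340), (DEN, DEN, 38, 40, CDG, 20, 5740), (DEN, DEN, 38, 40, CDG, 20, 9080), (DEN, DEN, 38, 40, MIA, 35, 5740), (DEN, DEN, 38, 40, MIA, 35, 9080)}
π_{dist, fno} gives {(1340, 20), (1340, 35), (5740, 20), (5740, 35), (9080, 20), (9080, 35)}.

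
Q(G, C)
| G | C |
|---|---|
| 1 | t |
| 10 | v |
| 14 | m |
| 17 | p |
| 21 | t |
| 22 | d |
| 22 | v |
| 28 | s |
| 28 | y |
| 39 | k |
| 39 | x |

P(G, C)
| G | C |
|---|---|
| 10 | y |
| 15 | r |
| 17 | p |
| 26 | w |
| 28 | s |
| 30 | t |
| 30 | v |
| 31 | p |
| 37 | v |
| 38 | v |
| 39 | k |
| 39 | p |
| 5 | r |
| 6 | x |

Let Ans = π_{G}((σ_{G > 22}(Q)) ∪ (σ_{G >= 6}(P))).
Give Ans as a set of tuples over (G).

σ[G > 22]: keep tuples satisfying G > 22 → {(28, s), (28, y), (39, k), (39, x)}
σ[G >= 6]: keep tuples satisfying G >= 6 → {(10, y), (15, r), (17, p), (26, w), (28, s), (30, t), (30, v), (31, p), (37, v), (38, v), (39, k), (39, p), (6, x)}
Set union of the two operands is {(10, y), (15, r), (17, p), (26, w), (28, s), (28, y), (30, t), (30, v), (31, p), (37, v), (38, v), (39, k), (39, p), (39, x), (6, x)}.
π_{G} gives {10, 15, 17, 26, 28, 30, 31, 37, 38, 39, 6} (4 duplicate(s) eliminated).

{10, 15, 17, 26, 28, 30, 31, 37, 38, 39, 6}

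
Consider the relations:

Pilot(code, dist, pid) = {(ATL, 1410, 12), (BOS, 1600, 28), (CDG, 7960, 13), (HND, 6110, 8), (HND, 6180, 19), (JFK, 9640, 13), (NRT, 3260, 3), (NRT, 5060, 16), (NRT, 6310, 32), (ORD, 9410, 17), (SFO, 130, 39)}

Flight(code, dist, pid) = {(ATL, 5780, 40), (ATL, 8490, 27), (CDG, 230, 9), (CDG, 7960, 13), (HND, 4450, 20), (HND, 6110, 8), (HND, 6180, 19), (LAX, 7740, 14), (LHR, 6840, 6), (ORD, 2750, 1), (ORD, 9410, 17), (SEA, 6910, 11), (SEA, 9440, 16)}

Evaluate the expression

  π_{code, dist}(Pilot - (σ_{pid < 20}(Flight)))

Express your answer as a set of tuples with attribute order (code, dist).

σ[pid < 20]: keep tuples satisfying pid < 20 → {(CDG, 230, 9), (CDG, 7960, 13), (HND, 6110, 8), (HND, 6180, 19), (LAX, 7740, 14), (LHR, 6840, 6), (ORD, 2750, 1), (ORD, 9410, 17), (SEA, 6910, 11), (SEA, 9440, 16)}
Taking the difference: {(ATL, 1410, 12), (BOS, 1600, 28), (JFK, 9640, 13), (NRT, 3260, 3), (NRT, 5060, 16), (NRT, 6310, 32), (SFO, 130, 39)}
Projecting to code, dist: {(ATL, 1410), (BOS, 1600), (JFK, 9640), (NRT, 3260), (NRT, 5060), (NRT, 6310), (SFO, 130)}

{(ATL, 1410), (BOS, 1600), (JFK, 9640), (NRT, 3260), (NRT, 5060), (NRT, 6310), (SFO, 130)}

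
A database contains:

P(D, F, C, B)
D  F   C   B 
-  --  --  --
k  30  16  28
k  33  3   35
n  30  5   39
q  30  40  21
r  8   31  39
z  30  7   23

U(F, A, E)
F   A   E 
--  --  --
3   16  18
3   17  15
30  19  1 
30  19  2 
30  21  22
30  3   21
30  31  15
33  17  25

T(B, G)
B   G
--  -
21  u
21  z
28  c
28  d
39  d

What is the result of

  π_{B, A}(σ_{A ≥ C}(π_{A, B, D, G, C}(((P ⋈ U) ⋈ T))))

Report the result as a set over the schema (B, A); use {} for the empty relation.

{(28, 19), (28, 21), (28, 31), (39, 19), (39, 21), (39, 31)}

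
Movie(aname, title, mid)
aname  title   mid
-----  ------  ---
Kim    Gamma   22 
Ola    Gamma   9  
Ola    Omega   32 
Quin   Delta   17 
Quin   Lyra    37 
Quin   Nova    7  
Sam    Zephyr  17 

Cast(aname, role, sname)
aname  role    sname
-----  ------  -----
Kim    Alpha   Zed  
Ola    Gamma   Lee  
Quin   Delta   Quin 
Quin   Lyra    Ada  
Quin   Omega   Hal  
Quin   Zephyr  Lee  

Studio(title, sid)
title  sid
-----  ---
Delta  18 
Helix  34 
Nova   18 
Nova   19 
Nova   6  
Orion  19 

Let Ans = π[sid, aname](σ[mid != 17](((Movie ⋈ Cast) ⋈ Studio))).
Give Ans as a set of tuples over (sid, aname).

Natural join on aname: {(Kim, Gamma, 22, Alpha, Zed), (Ola, Gamma, 9, Gamma, Lee), (Ola, Omega, 32, Gamma, Lee), (Quin, Delta, 17, Delta, Quin), (Quin, Delta, 17, Lyra, Ada), (Quin, Delta, 17, Omega, Hal), (Quin, Delta, 17, Zephyr, Lee), (Quin, Lyra, 37, Delta, Quin), (Quin, Lyra, 37, Lyra, Ada), (Quin, Lyra, 37, Omega, Hal), (Quin, Lyra, 37, Zephyr, Lee), (Quin, Nova, 7, Delta, Quin), (Quin, Nova, 7, Lyra, Ada), (Quin, Nova, 7, Omega, Hal), (Quin, Nova, 7, Zephyr, Lee)}
Natural join on title: {(Quin, Delta, 17, Delta, Quin, 18), (Quin, Delta, 17, Lyra, Ada, 18), (Quin, Delta, 17, Omega, Hal, 18), (Quin, Delta, 17, Zephyr, Lee, 18), (Quin, Nova, 7, Delta, Quin, 18), (Quin, Nova, 7, Delta, Quin, 19), (Quin, Nova, 7, Delta, Quin, 6), (Quin, Nova, 7, Lyra, Ada, 18), (Quin, Nova, 7, Lyra, Ada, 19), (Quin, Nova, 7, Lyra, Ada, 6), (Quin, Nova, 7, Omega, Hal, 18), (Quin, Nova, 7, Omega, Hal, 19), (Quin, Nova, 7, Omega, Hal, 6), (Quin, Nova, 7, Zephyr, Lee, 18), (Quin, Nova, 7, Zephyr, Lee, 19), (Quin, Nova, 7, Zephyr, Lee, 6)}
Filtering on mid != 17 leaves {(Quin, Nova, 7, Delta, Quin, 18), (Quin, Nova, 7, Delta, Quin, 19), (Quin, Nova, 7, Delta, Quin, 6), (Quin, Nova, 7, Lyra, Ada, 18), (Quin, Nova, 7, Lyra, Ada, 19), (Quin, Nova, 7, Lyra, Ada, 6), (Quin, Nova, 7, Omega, Hal, 18), (Quin, Nova, 7, Omega, Hal, 19), (Quin, Nova, 7, Omega, Hal, 6), (Quin, Nova, 7, Zephyr, Lee, 18), (Quin, Nova, 7, Zephyr, Lee, 19), (Quin, Nova, 7, Zephyr, Lee, 6)}.
π[sid, aname]: project onto (sid, aname) (9 duplicate(s) eliminated) → {(18, Quin), (19, Quin), (6, Quin)}

{(18, Quin), (19, Quin), (6, Quin)}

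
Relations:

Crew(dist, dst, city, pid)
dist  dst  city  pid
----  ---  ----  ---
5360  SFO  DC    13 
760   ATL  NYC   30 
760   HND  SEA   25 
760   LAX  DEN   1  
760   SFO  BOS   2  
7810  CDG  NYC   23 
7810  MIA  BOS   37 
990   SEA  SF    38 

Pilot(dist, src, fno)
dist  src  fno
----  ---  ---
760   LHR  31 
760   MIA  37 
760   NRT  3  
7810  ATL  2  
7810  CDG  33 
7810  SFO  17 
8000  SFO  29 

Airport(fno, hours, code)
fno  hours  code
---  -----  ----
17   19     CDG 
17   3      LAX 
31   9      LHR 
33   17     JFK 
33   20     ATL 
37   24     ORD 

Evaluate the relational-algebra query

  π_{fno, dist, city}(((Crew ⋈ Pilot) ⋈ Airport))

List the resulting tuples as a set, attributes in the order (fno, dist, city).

Joining Crew and Pilot on dist yields {(760, ATL, NYC, 30, LHR, 31), (760, ATL, NYC, 30, MIA, 37), (760, ATL, NYC, 30, NRT, 3), (760, HND, SEA, 25, LHR, 31), (760, HND, SEA, 25, MIA, 37), (760, HND, SEA, 25, NRT, 3), (760, LAX, DEN, 1, LHR, 31), (760, LAX, DEN, 1, MIA, 37), (760, LAX, DEN, 1, NRT, 3), (760, SFO, BOS, 2, LHR, 31), (760, SFO, BOS, 2, MIA, 37), (760, SFO, BOS, 2, NRT, 3), (7810, CDG, NYC, 23, ATL, 2), (7810, CDG, NYC, 23, CDG, 33), (7810, CDG, NYC, 23, SFO, 17), (7810, MIA, BOS, 37, ATL, 2), (7810, MIA, BOS, 37, CDG, 33), (7810, MIA, BOS, 37, SFO, 17)}.
Joining (Crew ⋈ Pilot) and Airport on fno yields {(760, ATL, NYC, 30, LHR, 31, 9, LHR), (760, ATL, NYC, 30, MIA, 37, 24, ORD), (760, HND, SEA, 25, LHR, 31, 9, LHR), (760, HND, SEA, 25, MIA, 37, 24, ORD), (760, LAX, DEN, 1, LHR, 31, 9, LHR), (760, LAX, DEN, 1, MIA, 37, 24, ORD), (760, SFO, BOS, 2, LHR, 31, 9, LHR), (760, SFO, BOS, 2, MIA, 37, 24, ORD), (7810, CDG, NYC, 23, CDG, 33, 17, JFK), (7810, CDG, NYC, 23, CDG, 33, 20, ATL), (7810, CDG, NYC, 23, SFO, 17, 19, CDG), (7810, CDG, NYC, 23, SFO, 17, 3, LAX), (7810, MIA, BOS, 37, CDG, 33, 17, JFK), (7810, MIA, BOS, 37, CDG, 33, 20, ATL), (7810, MIA, BOS, 37, SFO, 17, 19, CDG), (7810, MIA, BOS, 37, SFO, 17, 3, LAX)}.
π_{fno, dist, city} gives {(17, 7810, BOS), (17, 7810, NYC), (31, 760, BOS), (31, 760, DEN), (31, 760, NYC), (31, 760, SEA), (33, 7810, BOS), (33, 7810, NYC), (37, 760, BOS), (37, 760, DEN), (37, 760, NYC), (37, 760, SEA)} (4 duplicate(s) eliminated).

{(17, 7810, BOS), (17, 7810, NYC), (31, 760, BOS), (31, 760, DEN), (31, 760, NYC), (31, 760, SEA), (33, 7810, BOS), (33, 7810, NYC), (37, 760, BOS), (37, 760, DEN), (37, 760, NYC), (37, 760, SEA)}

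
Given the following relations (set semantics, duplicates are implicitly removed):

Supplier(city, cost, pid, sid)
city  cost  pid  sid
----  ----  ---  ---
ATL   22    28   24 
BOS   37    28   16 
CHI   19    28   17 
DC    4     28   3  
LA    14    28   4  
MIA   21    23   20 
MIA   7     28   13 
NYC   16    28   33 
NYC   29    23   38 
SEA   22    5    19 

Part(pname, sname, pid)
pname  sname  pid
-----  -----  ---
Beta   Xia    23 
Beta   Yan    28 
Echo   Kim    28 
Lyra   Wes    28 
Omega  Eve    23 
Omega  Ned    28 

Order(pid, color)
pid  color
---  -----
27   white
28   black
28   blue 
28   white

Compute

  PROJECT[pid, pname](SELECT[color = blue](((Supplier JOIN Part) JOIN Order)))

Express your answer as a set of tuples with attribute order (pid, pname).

{(28, Beta), (28, Echo), (28, Lyra), (28, Omega)}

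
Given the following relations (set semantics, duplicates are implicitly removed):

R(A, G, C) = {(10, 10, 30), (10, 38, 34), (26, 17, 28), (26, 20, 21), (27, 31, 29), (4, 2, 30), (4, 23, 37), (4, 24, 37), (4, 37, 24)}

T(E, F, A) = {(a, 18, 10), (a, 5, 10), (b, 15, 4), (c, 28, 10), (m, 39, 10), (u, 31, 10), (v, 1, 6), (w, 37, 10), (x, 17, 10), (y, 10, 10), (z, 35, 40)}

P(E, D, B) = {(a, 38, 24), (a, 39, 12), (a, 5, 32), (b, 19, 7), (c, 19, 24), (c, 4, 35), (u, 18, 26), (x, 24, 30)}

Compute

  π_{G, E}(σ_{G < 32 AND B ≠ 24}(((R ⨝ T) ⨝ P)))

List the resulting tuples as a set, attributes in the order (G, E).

{(10, a), (10, c), (10, u), (10, x), (2, b), (23, b), (24, b)}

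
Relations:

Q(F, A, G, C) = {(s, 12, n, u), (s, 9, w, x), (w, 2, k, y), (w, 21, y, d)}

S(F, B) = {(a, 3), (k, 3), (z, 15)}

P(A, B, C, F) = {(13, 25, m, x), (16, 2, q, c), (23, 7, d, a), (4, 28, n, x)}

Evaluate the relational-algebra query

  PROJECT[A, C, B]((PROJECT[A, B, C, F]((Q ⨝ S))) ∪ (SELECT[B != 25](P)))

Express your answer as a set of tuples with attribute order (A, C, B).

{(16, q, 2), (23, d, 7), (4, n, 28)}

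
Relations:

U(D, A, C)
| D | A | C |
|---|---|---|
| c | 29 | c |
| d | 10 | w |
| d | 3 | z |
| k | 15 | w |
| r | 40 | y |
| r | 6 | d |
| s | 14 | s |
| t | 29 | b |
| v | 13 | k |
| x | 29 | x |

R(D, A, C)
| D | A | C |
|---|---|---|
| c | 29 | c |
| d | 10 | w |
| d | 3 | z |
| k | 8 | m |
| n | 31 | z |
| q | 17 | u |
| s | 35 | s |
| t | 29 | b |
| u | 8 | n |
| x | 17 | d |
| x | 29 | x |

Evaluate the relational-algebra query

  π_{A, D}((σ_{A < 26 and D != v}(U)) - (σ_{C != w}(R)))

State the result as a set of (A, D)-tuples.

{(10, d), (14, s), (15, k), (6, r)}

Selection A < 26 and D != v: {(d, 10, w), (d, 3, z), (k, 15, w), (r, 6, d), (s, 14, s)}
Selection C != w: {(c, 29, c), (d, 3, z), (k, 8, m), (n, 31, z), (q, 17, u), (s, 35, s), (t, 29, b), (u, 8, n), (x, 17, d), (x, 29, x)}
Difference: {(d, 10, w), (d, 3, z), (k, 15, w), (r, 6, d), (s, 14, s)} with {(c, 29, c), (d, 3, z), (k, 8, m), (n, 31, z), (q, 17, u), (s, 35, s), (t, 29, b), (u, 8, n), (x, 17, d), (x, 29, x)} → {(d, 10, w), (k, 15, w), (r, 6, d), (s, 14, s)}
Projecting to A, D: {(10, d), (14, s), (15, k), (6, r)}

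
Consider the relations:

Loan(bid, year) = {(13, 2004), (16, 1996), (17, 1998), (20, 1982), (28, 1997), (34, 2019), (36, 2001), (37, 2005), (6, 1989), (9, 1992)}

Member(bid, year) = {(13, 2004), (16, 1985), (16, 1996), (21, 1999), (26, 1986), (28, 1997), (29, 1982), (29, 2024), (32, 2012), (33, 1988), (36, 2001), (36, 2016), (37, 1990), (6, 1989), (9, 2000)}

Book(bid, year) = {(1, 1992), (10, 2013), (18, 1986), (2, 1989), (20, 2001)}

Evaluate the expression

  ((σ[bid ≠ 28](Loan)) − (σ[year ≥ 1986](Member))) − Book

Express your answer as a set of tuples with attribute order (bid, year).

σ[bid ≠ 28]: keep tuples satisfying bid ≠ 28 → {(13, 2004), (16, 1996), (17, 1998), (20, 1982), (34, 2019), (36, 2001), (37, 2005), (6, 1989), (9, 1992)}
σ[year ≥ 1986]: keep tuples satisfying year ≥ 1986 → {(13, 2004), (16, 1996), (21, 1999), (26, 1986), (28, 1997), (29, 2024), (32, 2012), (33, 1988), (36, 2001), (36, 2016), (37, 1990), (6, 1989), (9, 2000)}
Taking the difference: {(17, 1998), (20, 1982), (34, 2019), (37, 2005), (9, 1992)}
Taking the difference: {(17, 1998), (20, 1982), (34, 2019), (37, 2005), (9, 1992)}

{(17, 1998), (20, 1982), (34, 2019), (37, 2005), (9, 1992)}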